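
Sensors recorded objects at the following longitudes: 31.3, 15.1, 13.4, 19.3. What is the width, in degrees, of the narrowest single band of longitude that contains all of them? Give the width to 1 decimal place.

17.9°

Sort the longitudes: +13.4°, +15.1°, +19.3°, +31.3°.
Eastward gaps between consecutive values (wrapping around): 1.7°, 4.2°, 12.0°, 342.1°.
Largest gap = 342.1° ⇒ minimal covering band is its complement: 360° − 342.1° = 17.9°.
Band runs from +13.4° eastward to +31.3°.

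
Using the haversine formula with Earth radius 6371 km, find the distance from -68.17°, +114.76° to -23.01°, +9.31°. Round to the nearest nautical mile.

4457 nmi

Δλ = 9.31 − 114.76 = -105.45°.
Δφ = -23.01 − -68.17 = 45.16°.
a = sin²(Δφ/2) + cos φ₁ · cos φ₂ · sin²(Δλ/2) = 0.364159.
c = 2·atan2(√a, √(1−a)) = 1.29566 rad → d = 6371·c ≈ 8254.62 km ≈ 4457.14 nmi.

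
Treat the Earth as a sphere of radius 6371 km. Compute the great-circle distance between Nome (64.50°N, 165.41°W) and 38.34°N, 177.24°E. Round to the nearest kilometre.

Δλ = 177.24 − -165.41 = 342.65°; wrapped into (−180°, 180°]: -17.35°.
Δφ = 38.34 − 64.50 = -26.16°.
a = sin²(Δφ/2) + cos φ₁ · cos φ₂ · sin²(Δλ/2) = 0.058899.
c = 2·atan2(√a, √(1−a)) = 0.49028 rad → d = 6371·c ≈ 3123.55 km.

3124 km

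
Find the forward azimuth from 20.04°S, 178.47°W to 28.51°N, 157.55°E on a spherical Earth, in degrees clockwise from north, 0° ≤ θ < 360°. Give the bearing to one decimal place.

Δλ = 157.55 − -178.47 = 336.02°; wrapped into (−180°, 180°]: -23.98°.
θ = atan2( sin Δλ · cos φ₂ , cos φ₁ · sin φ₂ − sin φ₁ · cos φ₂ · cos Δλ )
  = atan2(-0.35713, 0.72354) = -26.270° → normalised to [0°, 360°): 333.730°.

333.7°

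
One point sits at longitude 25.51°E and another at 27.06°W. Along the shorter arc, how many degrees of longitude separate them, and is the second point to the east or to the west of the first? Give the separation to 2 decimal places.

Raw difference: -27.06 − 25.51 = -52.57°.
Normalise into (−180°, 180°]: -52.57° stays -52.57°.
Negative ⇒ the second point lies to the west; separation 52.57°.

52.57° west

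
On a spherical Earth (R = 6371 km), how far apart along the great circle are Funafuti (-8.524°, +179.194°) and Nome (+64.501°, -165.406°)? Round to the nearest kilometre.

Δλ = -165.406 − 179.194 = -344.600°; wrapped into (−180°, 180°]: 15.400°.
Δφ = 64.501 − -8.524 = 73.025°.
a = sin²(Δφ/2) + cos φ₁ · cos φ₂ · sin²(Δλ/2) = 0.361666.
c = 2·atan2(√a, √(1−a)) = 1.29047 rad → d = 6371·c ≈ 8221.59 km.

8222 km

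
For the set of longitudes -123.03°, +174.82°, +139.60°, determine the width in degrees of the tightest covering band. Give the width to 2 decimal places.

97.37°

Sort the longitudes: -123.03°, +139.60°, +174.82°.
Eastward gaps between consecutive values (wrapping around): 262.63°, 35.22°, 62.15°.
Largest gap = 262.63° ⇒ minimal covering band is its complement: 360° − 262.63° = 97.37°.
Band runs from +139.60° eastward to -123.03°, crossing the antimeridian.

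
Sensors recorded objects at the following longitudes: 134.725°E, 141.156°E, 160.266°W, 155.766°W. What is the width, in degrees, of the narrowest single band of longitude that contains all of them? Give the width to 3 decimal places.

69.509°

Sort the longitudes: -160.266°, -155.766°, +134.725°, +141.156°.
Eastward gaps between consecutive values (wrapping around): 4.500°, 290.491°, 6.431°, 58.578°.
Largest gap = 290.491° ⇒ minimal covering band is its complement: 360° − 290.491° = 69.509°.
Band runs from +134.725° eastward to -155.766°, crossing the antimeridian.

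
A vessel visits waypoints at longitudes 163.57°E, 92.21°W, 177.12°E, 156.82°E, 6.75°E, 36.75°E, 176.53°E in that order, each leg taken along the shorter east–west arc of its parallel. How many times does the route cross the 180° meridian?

2

Leg 1: +163.57° → -92.21°, shortest Δλ = 104.22° (east) — crosses 180°.
Leg 2: -92.21° → +177.12°, shortest Δλ = -90.67° (west) — crosses 180°.
Leg 3: +177.12° → +156.82°, shortest Δλ = -20.3° (west) — does not cross 180°.
Leg 4: +156.82° → +6.75°, shortest Δλ = -150.07° (west) — does not cross 180°.
Leg 5: +6.75° → +36.75°, shortest Δλ = 30.0° (east) — does not cross 180°.
Leg 6: +36.75° → +176.53°, shortest Δλ = 139.78° (east) — does not cross 180°.
Total crossings: 2.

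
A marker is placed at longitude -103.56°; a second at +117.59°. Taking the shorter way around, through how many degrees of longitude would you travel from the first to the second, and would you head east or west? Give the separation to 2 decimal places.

138.85° west

Raw difference: 117.59 − -103.56 = 221.15°.
Normalise into (−180°, 180°]: 221.15° − 360° = -138.85°.
Negative ⇒ the second point lies to the west; separation 138.85°.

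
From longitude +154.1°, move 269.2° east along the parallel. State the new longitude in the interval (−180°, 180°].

+63.3°

Start at +154.1°; shift +269.2° → +423.3°.
+423.3° lies outside (−180°, 180°]; subtract 360° → +63.3°.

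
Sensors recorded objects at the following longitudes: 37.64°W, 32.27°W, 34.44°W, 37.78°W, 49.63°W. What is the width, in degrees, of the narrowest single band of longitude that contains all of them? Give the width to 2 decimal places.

17.36°

Sort the longitudes: -49.63°, -37.78°, -37.64°, -34.44°, -32.27°.
Eastward gaps between consecutive values (wrapping around): 11.85°, 0.14°, 3.20°, 2.17°, 342.64°.
Largest gap = 342.64° ⇒ minimal covering band is its complement: 360° − 342.64° = 17.36°.
Band runs from -49.63° eastward to -32.27°.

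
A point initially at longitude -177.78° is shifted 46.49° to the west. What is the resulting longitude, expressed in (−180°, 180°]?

+135.73°

Start at -177.78°; shift −46.49° → -224.27°.
-224.27° lies outside (−180°, 180°]; add 360° → +135.73°.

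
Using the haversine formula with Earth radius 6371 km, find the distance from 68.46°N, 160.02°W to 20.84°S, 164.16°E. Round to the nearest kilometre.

10343 km

Δλ = 164.16 − -160.02 = 324.18°; wrapped into (−180°, 180°]: -35.82°.
Δφ = -20.84 − 68.46 = -89.30°.
a = sin²(Δφ/2) + cos φ₁ · cos φ₂ · sin²(Δλ/2) = 0.526341.
c = 2·atan2(√a, √(1−a)) = 1.62350 rad → d = 6371·c ≈ 10343.34 km.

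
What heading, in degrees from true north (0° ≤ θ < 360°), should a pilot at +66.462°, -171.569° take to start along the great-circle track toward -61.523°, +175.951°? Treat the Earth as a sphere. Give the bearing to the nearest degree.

Δλ = 175.951 − -171.569 = 347.520°; wrapped into (−180°, 180°]: -12.480°.
θ = atan2( sin Δλ · cos φ₂ , cos φ₁ · sin φ₂ − sin φ₁ · cos φ₂ · cos Δλ )
  = atan2(-0.10304, -0.77784) = -172.454° → normalised to [0°, 360°): 187.546°.

188°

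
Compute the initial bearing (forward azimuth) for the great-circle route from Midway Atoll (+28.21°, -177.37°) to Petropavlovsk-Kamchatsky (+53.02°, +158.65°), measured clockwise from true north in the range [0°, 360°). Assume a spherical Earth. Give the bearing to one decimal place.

Δλ = 158.65 − -177.37 = 336.02°; wrapped into (−180°, 180°]: -23.98°.
θ = atan2( sin Δλ · cos φ₂ , cos φ₁ · sin φ₂ − sin φ₁ · cos φ₂ · cos Δλ )
  = atan2(-0.24447, 0.44415) = -28.830° → normalised to [0°, 360°): 331.170°.

331.2°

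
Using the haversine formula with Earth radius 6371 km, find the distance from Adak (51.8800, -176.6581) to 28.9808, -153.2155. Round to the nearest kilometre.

3198 km

Δλ = -153.2155 − -176.6581 = 23.4426°.
Δφ = 28.9808 − 51.8800 = -22.8992°.
a = sin²(Δφ/2) + cos φ₁ · cos φ₂ · sin²(Δλ/2) = 0.061691.
c = 2·atan2(√a, √(1−a)) = 0.50201 rad → d = 6371·c ≈ 3198.30 km.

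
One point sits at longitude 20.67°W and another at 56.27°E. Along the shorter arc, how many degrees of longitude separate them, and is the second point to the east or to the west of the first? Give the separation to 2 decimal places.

Raw difference: 56.27 − -20.67 = 76.94°.
Normalise into (−180°, 180°]: 76.94° stays 76.94°.
Positive ⇒ the second point lies to the east; separation 76.94°.

76.94° east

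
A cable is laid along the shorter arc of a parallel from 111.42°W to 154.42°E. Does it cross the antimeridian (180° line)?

Naïve |154.42 − -111.42| = 265.84° > 180°, so the shorter arc goes the other way round — across 180°.
Signed shortest Δλ = ((154.42 − -111.42 + 180) mod 360) − 180 = -94.16°.
Going west by 94.16° from -111.42° passes through 180° before reaching +154.42°.

Yes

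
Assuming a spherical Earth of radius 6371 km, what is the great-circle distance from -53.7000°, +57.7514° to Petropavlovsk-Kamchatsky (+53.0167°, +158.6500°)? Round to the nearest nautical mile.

Δλ = 158.6500 − 57.7514 = 100.8986°.
Δφ = 53.0167 − -53.7000 = 106.7167°.
a = sin²(Δφ/2) + cos φ₁ · cos φ₂ · sin²(Δλ/2) = 0.855561.
c = 2·atan2(√a, √(1−a)) = 2.36189 rad → d = 6371·c ≈ 15047.59 km ≈ 8125.05 nmi.

8125 nmi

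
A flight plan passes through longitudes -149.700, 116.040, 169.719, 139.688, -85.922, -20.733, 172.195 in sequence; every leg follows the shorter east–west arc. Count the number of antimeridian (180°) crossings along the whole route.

Leg 1: -149.700° → +116.040°, shortest Δλ = -94.26° (west) — crosses 180°.
Leg 2: +116.040° → +169.719°, shortest Δλ = 53.679° (east) — does not cross 180°.
Leg 3: +169.719° → +139.688°, shortest Δλ = -30.031° (west) — does not cross 180°.
Leg 4: +139.688° → -85.922°, shortest Δλ = 134.39° (east) — crosses 180°.
Leg 5: -85.922° → -20.733°, shortest Δλ = 65.189° (east) — does not cross 180°.
Leg 6: -20.733° → +172.195°, shortest Δλ = -167.072° (west) — crosses 180°.
Total crossings: 3.

3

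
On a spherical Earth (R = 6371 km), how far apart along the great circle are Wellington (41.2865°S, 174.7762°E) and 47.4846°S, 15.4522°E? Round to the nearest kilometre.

9936 km

Δλ = 15.4522 − 174.7762 = -159.3240°.
Δφ = -47.4846 − -41.2865 = -6.1981°.
a = sin²(Δφ/2) + cos φ₁ · cos φ₂ · sin²(Δλ/2) = 0.494370.
c = 2·atan2(√a, √(1−a)) = 1.55954 rad → d = 6371·c ≈ 9935.81 km.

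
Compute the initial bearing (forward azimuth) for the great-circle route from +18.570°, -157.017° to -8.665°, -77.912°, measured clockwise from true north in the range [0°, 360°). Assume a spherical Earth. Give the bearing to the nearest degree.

102°

Δλ = -77.912 − -157.017 = 79.105°.
θ = atan2( sin Δλ · cos φ₂ , cos φ₁ · sin φ₂ − sin φ₁ · cos φ₂ · cos Δλ )
  = atan2(0.97077, -0.20232) = 101.773° → normalised to [0°, 360°): 101.773°.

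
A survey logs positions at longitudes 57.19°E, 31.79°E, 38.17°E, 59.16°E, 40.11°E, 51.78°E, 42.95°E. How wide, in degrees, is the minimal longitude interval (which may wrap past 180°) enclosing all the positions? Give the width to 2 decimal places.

27.37°

Sort the longitudes: +31.79°, +38.17°, +40.11°, +42.95°, +51.78°, +57.19°, +59.16°.
Eastward gaps between consecutive values (wrapping around): 6.38°, 1.94°, 2.84°, 8.83°, 5.41°, 1.97°, 332.63°.
Largest gap = 332.63° ⇒ minimal covering band is its complement: 360° − 332.63° = 27.37°.
Band runs from +31.79° eastward to +59.16°.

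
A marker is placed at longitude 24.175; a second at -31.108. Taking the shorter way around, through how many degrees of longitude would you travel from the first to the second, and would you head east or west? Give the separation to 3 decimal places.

Raw difference: -31.108 − 24.175 = -55.283°.
Normalise into (−180°, 180°]: -55.283° stays -55.283°.
Negative ⇒ the second point lies to the west; separation 55.283°.

55.283° west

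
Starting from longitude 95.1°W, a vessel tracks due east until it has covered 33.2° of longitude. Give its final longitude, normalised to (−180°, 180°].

Start at -95.1°; shift +33.2° → -61.9°.
-61.9° already lies in (−180°, 180°].

61.9°W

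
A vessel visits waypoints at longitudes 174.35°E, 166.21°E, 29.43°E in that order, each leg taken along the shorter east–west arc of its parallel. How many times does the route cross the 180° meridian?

0

Leg 1: +174.35° → +166.21°, shortest Δλ = -8.14° (west) — does not cross 180°.
Leg 2: +166.21° → +29.43°, shortest Δλ = -136.78° (west) — does not cross 180°.
Total crossings: 0.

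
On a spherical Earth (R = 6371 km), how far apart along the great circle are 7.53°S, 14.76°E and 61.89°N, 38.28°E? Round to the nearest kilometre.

Δλ = 38.28 − 14.76 = 23.52°.
Δφ = 61.89 − -7.53 = 69.42°.
a = sin²(Δφ/2) + cos φ₁ · cos φ₂ · sin²(Δλ/2) = 0.343646.
c = 2·atan2(√a, √(1−a)) = 1.25275 rad → d = 6371·c ≈ 7981.29 km.

7981 km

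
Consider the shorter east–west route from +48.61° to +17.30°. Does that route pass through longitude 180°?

No

Signed shortest Δλ = ((17.30 − 48.61 + 180) mod 360) − 180 = -31.31°.
Going west by 31.31° from +48.61° reaches +17.30° without touching 180°.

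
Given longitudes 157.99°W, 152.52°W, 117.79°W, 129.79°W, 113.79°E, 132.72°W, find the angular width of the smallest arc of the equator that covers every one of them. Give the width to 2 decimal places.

128.42°

Sort the longitudes: -157.99°, -152.52°, -132.72°, -129.79°, -117.79°, +113.79°.
Eastward gaps between consecutive values (wrapping around): 5.47°, 19.80°, 2.93°, 12.00°, 231.58°, 88.22°.
Largest gap = 231.58° ⇒ minimal covering band is its complement: 360° − 231.58° = 128.42°.
Band runs from +113.79° eastward to -117.79°, crossing the antimeridian.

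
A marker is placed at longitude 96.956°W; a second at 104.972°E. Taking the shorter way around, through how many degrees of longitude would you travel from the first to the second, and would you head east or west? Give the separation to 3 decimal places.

Raw difference: 104.972 − -96.956 = 201.928°.
Normalise into (−180°, 180°]: 201.928° − 360° = -158.072°.
Negative ⇒ the second point lies to the west; separation 158.072°.

158.072° west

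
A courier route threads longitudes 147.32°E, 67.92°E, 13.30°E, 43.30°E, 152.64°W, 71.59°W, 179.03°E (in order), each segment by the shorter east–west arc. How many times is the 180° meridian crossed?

Leg 1: +147.32° → +67.92°, shortest Δλ = -79.4° (west) — does not cross 180°.
Leg 2: +67.92° → +13.30°, shortest Δλ = -54.62° (west) — does not cross 180°.
Leg 3: +13.30° → +43.30°, shortest Δλ = 30.0° (east) — does not cross 180°.
Leg 4: +43.30° → -152.64°, shortest Δλ = 164.06° (east) — crosses 180°.
Leg 5: -152.64° → -71.59°, shortest Δλ = 81.05° (east) — does not cross 180°.
Leg 6: -71.59° → +179.03°, shortest Δλ = -109.38° (west) — crosses 180°.
Total crossings: 2.

2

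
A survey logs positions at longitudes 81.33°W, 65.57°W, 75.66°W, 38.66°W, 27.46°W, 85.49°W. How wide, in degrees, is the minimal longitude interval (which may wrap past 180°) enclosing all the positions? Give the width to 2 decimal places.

Sort the longitudes: -85.49°, -81.33°, -75.66°, -65.57°, -38.66°, -27.46°.
Eastward gaps between consecutive values (wrapping around): 4.16°, 5.67°, 10.09°, 26.91°, 11.20°, 301.97°.
Largest gap = 301.97° ⇒ minimal covering band is its complement: 360° − 301.97° = 58.03°.
Band runs from -85.49° eastward to -27.46°.

58.03°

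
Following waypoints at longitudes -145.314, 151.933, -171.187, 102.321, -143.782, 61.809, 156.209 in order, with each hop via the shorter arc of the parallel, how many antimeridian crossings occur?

Leg 1: -145.314° → +151.933°, shortest Δλ = -62.753° (west) — crosses 180°.
Leg 2: +151.933° → -171.187°, shortest Δλ = 36.88° (east) — crosses 180°.
Leg 3: -171.187° → +102.321°, shortest Δλ = -86.492° (west) — crosses 180°.
Leg 4: +102.321° → -143.782°, shortest Δλ = 113.897° (east) — crosses 180°.
Leg 5: -143.782° → +61.809°, shortest Δλ = -154.409° (west) — crosses 180°.
Leg 6: +61.809° → +156.209°, shortest Δλ = 94.4° (east) — does not cross 180°.
Total crossings: 5.

5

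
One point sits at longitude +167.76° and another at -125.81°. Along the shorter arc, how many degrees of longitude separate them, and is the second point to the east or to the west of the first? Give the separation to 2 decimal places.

66.43° east

Raw difference: -125.81 − 167.76 = -293.57°.
Normalise into (−180°, 180°]: -293.57° + 360° = 66.43°.
Positive ⇒ the second point lies to the east; separation 66.43°.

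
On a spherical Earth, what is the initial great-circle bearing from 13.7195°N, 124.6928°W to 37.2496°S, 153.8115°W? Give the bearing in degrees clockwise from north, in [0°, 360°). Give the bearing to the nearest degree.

207°

Δλ = -153.8115 − -124.6928 = -29.1187°.
θ = atan2( sin Δλ · cos φ₂ , cos φ₁ · sin φ₂ − sin φ₁ · cos φ₂ · cos Δλ )
  = atan2(-0.38735, -0.75295) = -152.776° → normalised to [0°, 360°): 207.224°.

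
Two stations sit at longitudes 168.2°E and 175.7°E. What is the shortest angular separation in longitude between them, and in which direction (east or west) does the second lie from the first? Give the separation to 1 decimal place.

Raw difference: 175.7 − 168.2 = 7.5°.
Normalise into (−180°, 180°]: 7.5° stays 7.5°.
Positive ⇒ the second point lies to the east; separation 7.5°.

7.5° east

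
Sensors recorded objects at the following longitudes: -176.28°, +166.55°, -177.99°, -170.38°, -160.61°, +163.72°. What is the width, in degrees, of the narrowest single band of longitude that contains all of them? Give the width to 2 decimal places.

35.67°

Sort the longitudes: -177.99°, -176.28°, -170.38°, -160.61°, +163.72°, +166.55°.
Eastward gaps between consecutive values (wrapping around): 1.71°, 5.90°, 9.77°, 324.33°, 2.83°, 15.46°.
Largest gap = 324.33° ⇒ minimal covering band is its complement: 360° − 324.33° = 35.67°.
Band runs from +163.72° eastward to -160.61°, crossing the antimeridian.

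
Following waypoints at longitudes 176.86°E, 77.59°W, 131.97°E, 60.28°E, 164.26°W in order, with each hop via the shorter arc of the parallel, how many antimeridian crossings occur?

3

Leg 1: +176.86° → -77.59°, shortest Δλ = 105.55° (east) — crosses 180°.
Leg 2: -77.59° → +131.97°, shortest Δλ = -150.44° (west) — crosses 180°.
Leg 3: +131.97° → +60.28°, shortest Δλ = -71.69° (west) — does not cross 180°.
Leg 4: +60.28° → -164.26°, shortest Δλ = 135.46° (east) — crosses 180°.
Total crossings: 3.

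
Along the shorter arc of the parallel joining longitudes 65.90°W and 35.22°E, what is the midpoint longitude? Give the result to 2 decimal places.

15.34°W

Signed shortest Δλ from -65.90° to +35.22° is +101.12°.
Midpoint longitude = -65.90° + (+101.12°)/2 = -65.90° + 50.56° = -15.34°.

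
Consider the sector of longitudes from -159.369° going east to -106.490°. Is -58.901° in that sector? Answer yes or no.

Band width going east from -159.369° to -106.490°: ((-106.490 − -159.369) mod 360) = 52.879°.
Offset of -58.901° east of the west edge: ((-58.901 − -159.369) mod 360) = 100.468°.
100.468° > 52.879° ⇒ outside.

No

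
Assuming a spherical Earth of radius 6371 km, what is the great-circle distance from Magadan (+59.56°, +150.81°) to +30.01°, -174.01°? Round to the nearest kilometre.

4207 km

Δλ = -174.01 − 150.81 = -324.82°; wrapped into (−180°, 180°]: 35.18°.
Δφ = 30.01 − 59.56 = -29.55°.
a = sin²(Δφ/2) + cos φ₁ · cos φ₂ · sin²(Δλ/2) = 0.105104.
c = 2·atan2(√a, √(1−a)) = 0.66033 rad → d = 6371·c ≈ 4206.93 km.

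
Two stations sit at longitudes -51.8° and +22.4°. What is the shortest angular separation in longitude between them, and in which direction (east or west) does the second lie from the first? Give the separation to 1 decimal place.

74.2° east

Raw difference: 22.4 − -51.8 = 74.2°.
Normalise into (−180°, 180°]: 74.2° stays 74.2°.
Positive ⇒ the second point lies to the east; separation 74.2°.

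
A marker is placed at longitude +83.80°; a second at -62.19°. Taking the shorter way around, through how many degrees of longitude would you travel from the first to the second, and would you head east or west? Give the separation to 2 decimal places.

145.99° west

Raw difference: -62.19 − 83.80 = -145.99°.
Normalise into (−180°, 180°]: -145.99° stays -145.99°.
Negative ⇒ the second point lies to the west; separation 145.99°.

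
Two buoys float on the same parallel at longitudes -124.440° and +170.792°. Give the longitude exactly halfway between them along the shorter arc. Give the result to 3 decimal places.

Signed shortest Δλ from -124.440° to +170.792° is -64.768°.
Midpoint longitude = -124.440° + (-64.768°)/2 = -124.440° − 32.384° = -156.824°.
(The naïve average (-124.440 + +170.792)/2 = 23.176° is on the wrong side of the globe.)

-156.824°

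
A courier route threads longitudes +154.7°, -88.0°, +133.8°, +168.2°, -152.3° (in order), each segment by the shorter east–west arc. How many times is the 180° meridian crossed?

Leg 1: +154.7° → -88.0°, shortest Δλ = 117.3° (east) — crosses 180°.
Leg 2: -88.0° → +133.8°, shortest Δλ = -138.2° (west) — crosses 180°.
Leg 3: +133.8° → +168.2°, shortest Δλ = 34.4° (east) — does not cross 180°.
Leg 4: +168.2° → -152.3°, shortest Δλ = 39.5° (east) — crosses 180°.
Total crossings: 3.

3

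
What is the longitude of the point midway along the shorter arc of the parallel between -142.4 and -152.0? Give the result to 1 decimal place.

-147.2°

Signed shortest Δλ from -142.4° to -152.0° is -9.6°.
Midpoint longitude = -142.4° + (-9.6°)/2 = -142.4° − 4.8° = -147.2°.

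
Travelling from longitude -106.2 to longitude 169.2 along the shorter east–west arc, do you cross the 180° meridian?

Yes

Naïve |169.2 − -106.2| = 275.4° > 180°, so the shorter arc goes the other way round — across 180°.
Signed shortest Δλ = ((169.2 − -106.2 + 180) mod 360) − 180 = -84.6°.
Going west by 84.6° from -106.2° passes through 180° before reaching +169.2°.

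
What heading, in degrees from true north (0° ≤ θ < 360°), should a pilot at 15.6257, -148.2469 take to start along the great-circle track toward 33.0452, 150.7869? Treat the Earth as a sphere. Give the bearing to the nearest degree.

300°

Δλ = 150.7869 − -148.2469 = 299.0338°; wrapped into (−180°, 180°]: -60.9662°.
θ = atan2( sin Δλ · cos φ₂ , cos φ₁ · sin φ₂ − sin φ₁ · cos φ₂ · cos Δλ )
  = atan2(-0.73290, 0.41557) = -60.446° → normalised to [0°, 360°): 299.554°.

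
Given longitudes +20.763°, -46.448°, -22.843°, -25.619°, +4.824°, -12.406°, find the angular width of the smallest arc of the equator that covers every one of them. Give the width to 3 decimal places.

67.211°

Sort the longitudes: -46.448°, -25.619°, -22.843°, -12.406°, +4.824°, +20.763°.
Eastward gaps between consecutive values (wrapping around): 20.829°, 2.776°, 10.437°, 17.230°, 15.939°, 292.789°.
Largest gap = 292.789° ⇒ minimal covering band is its complement: 360° − 292.789° = 67.211°.
Band runs from -46.448° eastward to +20.763°.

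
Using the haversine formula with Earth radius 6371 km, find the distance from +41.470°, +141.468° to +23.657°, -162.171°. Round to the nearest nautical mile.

2988 nmi

Δλ = -162.171 − 141.468 = -303.639°; wrapped into (−180°, 180°]: 56.361°.
Δφ = 23.657 − 41.470 = -17.813°.
a = sin²(Δφ/2) + cos φ₁ · cos φ₂ · sin²(Δλ/2) = 0.177037.
c = 2·atan2(√a, √(1−a)) = 0.86856 rad → d = 6371·c ≈ 5533.60 km ≈ 2987.90 nmi.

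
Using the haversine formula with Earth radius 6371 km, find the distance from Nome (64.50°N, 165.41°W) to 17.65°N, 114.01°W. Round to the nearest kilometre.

Δλ = -114.01 − -165.41 = 51.40°.
Δφ = 17.65 − 64.50 = -46.85°.
a = sin²(Δφ/2) + cos φ₁ · cos φ₂ · sin²(Δλ/2) = 0.235195.
c = 2·atan2(√a, √(1−a)) = 1.01266 rad → d = 6371·c ≈ 6451.64 km.

6452 km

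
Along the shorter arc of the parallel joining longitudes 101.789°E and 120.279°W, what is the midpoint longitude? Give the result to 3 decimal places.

170.755°E

Signed shortest Δλ from +101.789° to -120.279° is +137.932°.
Midpoint longitude = +101.789° + (+137.932°)/2 = +101.789° + 68.966° = +170.755°.
(The naïve average (+101.789 + -120.279)/2 = -9.245° is on the wrong side of the globe.)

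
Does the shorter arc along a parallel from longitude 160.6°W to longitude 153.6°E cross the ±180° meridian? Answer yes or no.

Yes

Naïve |153.6 − -160.6| = 314.2° > 180°, so the shorter arc goes the other way round — across 180°.
Signed shortest Δλ = ((153.6 − -160.6 + 180) mod 360) − 180 = -45.8°.
Going west by 45.8° from -160.6° passes through 180° before reaching +153.6°.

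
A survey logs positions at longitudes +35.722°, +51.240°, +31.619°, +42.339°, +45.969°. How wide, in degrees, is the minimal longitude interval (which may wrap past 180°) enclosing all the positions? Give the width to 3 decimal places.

Sort the longitudes: +31.619°, +35.722°, +42.339°, +45.969°, +51.240°.
Eastward gaps between consecutive values (wrapping around): 4.103°, 6.617°, 3.630°, 5.271°, 340.379°.
Largest gap = 340.379° ⇒ minimal covering band is its complement: 360° − 340.379° = 19.621°.
Band runs from +31.619° eastward to +51.240°.

19.621°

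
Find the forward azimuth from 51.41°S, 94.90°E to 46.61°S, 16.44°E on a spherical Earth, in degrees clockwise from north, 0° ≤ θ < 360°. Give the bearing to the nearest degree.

243°

Δλ = 16.44 − 94.90 = -78.46°.
θ = atan2( sin Δλ · cos φ₂ , cos φ₁ · sin φ₂ − sin φ₁ · cos φ₂ · cos Δλ )
  = atan2(-0.67307, -0.34585) = -117.196° → normalised to [0°, 360°): 242.804°.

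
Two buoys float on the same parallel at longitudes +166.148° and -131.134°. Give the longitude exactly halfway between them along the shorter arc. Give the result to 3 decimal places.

Signed shortest Δλ from +166.148° to -131.134° is +62.718°.
Midpoint longitude = +166.148° + (+62.718°)/2 = +166.148° + 31.359° = +197.507°.
Normalise into (−180°, 180°]: -162.493°.
(The naïve average (+166.148 + -131.134)/2 = 17.507° is on the wrong side of the globe.)

-162.493°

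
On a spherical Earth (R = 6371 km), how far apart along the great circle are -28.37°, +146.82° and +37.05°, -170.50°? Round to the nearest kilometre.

8529 km

Δλ = -170.50 − 146.82 = -317.32°; wrapped into (−180°, 180°]: 42.68°.
Δφ = 37.05 − -28.37 = 65.42°.
a = sin²(Δφ/2) + cos φ₁ · cos φ₂ · sin²(Δλ/2) = 0.385014.
c = 2·atan2(√a, √(1−a)) = 1.33875 rad → d = 6371·c ≈ 8529.16 km.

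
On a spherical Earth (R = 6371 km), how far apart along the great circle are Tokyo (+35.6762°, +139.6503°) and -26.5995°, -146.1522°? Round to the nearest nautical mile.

5622 nmi

Δλ = -146.1522 − 139.6503 = -285.8025°; wrapped into (−180°, 180°]: 74.1975°.
Δφ = -26.5995 − 35.6762 = -62.2757°.
a = sin²(Δφ/2) + cos φ₁ · cos φ₂ · sin²(Δλ/2) = 0.531665.
c = 2·atan2(√a, √(1−a)) = 1.63417 rad → d = 6371·c ≈ 10411.29 km ≈ 5621.65 nmi.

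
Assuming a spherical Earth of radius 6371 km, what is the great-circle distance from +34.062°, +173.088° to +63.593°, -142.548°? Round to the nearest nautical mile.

2407 nmi

Δλ = -142.548 − 173.088 = -315.636°; wrapped into (−180°, 180°]: 44.364°.
Δφ = 63.593 − 34.062 = 29.531°.
a = sin²(Δφ/2) + cos φ₁ · cos φ₂ · sin²(Δλ/2) = 0.117474.
c = 2·atan2(√a, √(1−a)) = 0.69968 rad → d = 6371·c ≈ 4457.63 km ≈ 2406.93 nmi.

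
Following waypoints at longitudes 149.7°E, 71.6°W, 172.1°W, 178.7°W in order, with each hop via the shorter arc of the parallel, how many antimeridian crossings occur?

Leg 1: +149.7° → -71.6°, shortest Δλ = 138.7° (east) — crosses 180°.
Leg 2: -71.6° → -172.1°, shortest Δλ = -100.5° (west) — does not cross 180°.
Leg 3: -172.1° → -178.7°, shortest Δλ = -6.6° (west) — does not cross 180°.
Total crossings: 1.

1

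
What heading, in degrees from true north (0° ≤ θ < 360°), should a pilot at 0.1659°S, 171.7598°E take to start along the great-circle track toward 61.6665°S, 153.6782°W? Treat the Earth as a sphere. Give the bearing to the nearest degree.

Δλ = -153.6782 − 171.7598 = -325.4380°; wrapped into (−180°, 180°]: 34.5620°.
θ = atan2( sin Δλ · cos φ₂ , cos φ₁ · sin φ₂ − sin φ₁ · cos φ₂ · cos Δλ )
  = atan2(0.26924, -0.87906) = 162.971° → normalised to [0°, 360°): 162.971°.

163°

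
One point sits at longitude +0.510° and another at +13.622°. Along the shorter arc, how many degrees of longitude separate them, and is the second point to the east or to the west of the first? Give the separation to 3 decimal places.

13.112° east

Raw difference: 13.622 − 0.510 = 13.112°.
Normalise into (−180°, 180°]: 13.112° stays 13.112°.
Positive ⇒ the second point lies to the east; separation 13.112°.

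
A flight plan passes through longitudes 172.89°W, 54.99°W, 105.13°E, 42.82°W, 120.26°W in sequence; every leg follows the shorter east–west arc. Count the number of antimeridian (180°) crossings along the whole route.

Leg 1: -172.89° → -54.99°, shortest Δλ = 117.9° (east) — does not cross 180°.
Leg 2: -54.99° → +105.13°, shortest Δλ = 160.12° (east) — does not cross 180°.
Leg 3: +105.13° → -42.82°, shortest Δλ = -147.95° (west) — does not cross 180°.
Leg 4: -42.82° → -120.26°, shortest Δλ = -77.44° (west) — does not cross 180°.
Total crossings: 0.

0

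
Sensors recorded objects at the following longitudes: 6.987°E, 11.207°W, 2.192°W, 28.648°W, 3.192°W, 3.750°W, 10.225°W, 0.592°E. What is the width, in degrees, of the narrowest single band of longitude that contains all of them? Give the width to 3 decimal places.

Sort the longitudes: -28.648°, -11.207°, -10.225°, -3.750°, -3.192°, -2.192°, +0.592°, +6.987°.
Eastward gaps between consecutive values (wrapping around): 17.441°, 0.982°, 6.475°, 0.558°, 1.000°, 2.784°, 6.395°, 324.365°.
Largest gap = 324.365° ⇒ minimal covering band is its complement: 360° − 324.365° = 35.635°.
Band runs from -28.648° eastward to +6.987°.

35.635°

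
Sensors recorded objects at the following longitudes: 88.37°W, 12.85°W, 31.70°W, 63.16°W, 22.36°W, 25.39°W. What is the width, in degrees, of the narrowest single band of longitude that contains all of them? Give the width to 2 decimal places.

Sort the longitudes: -88.37°, -63.16°, -31.70°, -25.39°, -22.36°, -12.85°.
Eastward gaps between consecutive values (wrapping around): 25.21°, 31.46°, 6.31°, 3.03°, 9.51°, 284.48°.
Largest gap = 284.48° ⇒ minimal covering band is its complement: 360° − 284.48° = 75.52°.
Band runs from -88.37° eastward to -12.85°.

75.52°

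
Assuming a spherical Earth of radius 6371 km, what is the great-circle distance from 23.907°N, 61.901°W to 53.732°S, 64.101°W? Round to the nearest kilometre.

8636 km

Δλ = -64.101 − -61.901 = -2.200°.
Δφ = -53.732 − 23.907 = -77.639°.
a = sin²(Δφ/2) + cos φ₁ · cos φ₂ · sin²(Δλ/2) = 0.393164.
c = 2·atan2(√a, √(1−a)) = 1.35546 rad → d = 6371·c ≈ 8635.66 km.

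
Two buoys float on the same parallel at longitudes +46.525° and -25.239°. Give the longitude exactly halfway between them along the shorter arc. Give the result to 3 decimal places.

+10.643°

Signed shortest Δλ from +46.525° to -25.239° is -71.764°.
Midpoint longitude = +46.525° + (-71.764°)/2 = +46.525° − 35.882° = +10.643°.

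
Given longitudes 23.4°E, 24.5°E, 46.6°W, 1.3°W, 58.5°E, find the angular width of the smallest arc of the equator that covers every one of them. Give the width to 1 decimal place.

Sort the longitudes: -46.6°, -1.3°, +23.4°, +24.5°, +58.5°.
Eastward gaps between consecutive values (wrapping around): 45.3°, 24.7°, 1.1°, 34.0°, 254.9°.
Largest gap = 254.9° ⇒ minimal covering band is its complement: 360° − 254.9° = 105.1°.
Band runs from -46.6° eastward to +58.5°.

105.1°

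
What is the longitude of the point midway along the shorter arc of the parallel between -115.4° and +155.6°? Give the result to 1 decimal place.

Signed shortest Δλ from -115.4° to +155.6° is -89.0°.
Midpoint longitude = -115.4° + (-89.0°)/2 = -115.4° − 44.5° = -159.9°.
(The naïve average (-115.4 + +155.6)/2 = 20.1° is on the wrong side of the globe.)

-159.9°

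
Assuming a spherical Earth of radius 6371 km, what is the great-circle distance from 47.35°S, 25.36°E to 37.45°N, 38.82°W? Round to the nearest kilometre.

11375 km

Δλ = -38.82 − 25.36 = -64.18°.
Δφ = 37.45 − -47.35 = 84.80°.
a = sin²(Δφ/2) + cos φ₁ · cos φ₂ · sin²(Δλ/2) = 0.606486.
c = 2·atan2(√a, √(1−a)) = 1.78541 rad → d = 6371·c ≈ 11374.85 km.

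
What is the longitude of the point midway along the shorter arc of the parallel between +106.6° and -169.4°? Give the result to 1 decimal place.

Signed shortest Δλ from +106.6° to -169.4° is +84.0°.
Midpoint longitude = +106.6° + (+84.0°)/2 = +106.6° + 42.0° = +148.6°.
(The naïve average (+106.6 + -169.4)/2 = -31.4° is on the wrong side of the globe.)

+148.6°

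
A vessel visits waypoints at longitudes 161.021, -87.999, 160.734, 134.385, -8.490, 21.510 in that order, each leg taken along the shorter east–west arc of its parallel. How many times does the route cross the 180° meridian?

Leg 1: +161.021° → -87.999°, shortest Δλ = 110.98° (east) — crosses 180°.
Leg 2: -87.999° → +160.734°, shortest Δλ = -111.267° (west) — crosses 180°.
Leg 3: +160.734° → +134.385°, shortest Δλ = -26.349° (west) — does not cross 180°.
Leg 4: +134.385° → -8.490°, shortest Δλ = -142.875° (west) — does not cross 180°.
Leg 5: -8.490° → +21.510°, shortest Δλ = 30.0° (east) — does not cross 180°.
Total crossings: 2.

2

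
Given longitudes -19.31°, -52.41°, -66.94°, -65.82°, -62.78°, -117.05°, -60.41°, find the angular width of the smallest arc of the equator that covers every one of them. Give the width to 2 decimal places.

Sort the longitudes: -117.05°, -66.94°, -65.82°, -62.78°, -60.41°, -52.41°, -19.31°.
Eastward gaps between consecutive values (wrapping around): 50.11°, 1.12°, 3.04°, 2.37°, 8.00°, 33.10°, 262.26°.
Largest gap = 262.26° ⇒ minimal covering band is its complement: 360° − 262.26° = 97.74°.
Band runs from -117.05° eastward to -19.31°.

97.74°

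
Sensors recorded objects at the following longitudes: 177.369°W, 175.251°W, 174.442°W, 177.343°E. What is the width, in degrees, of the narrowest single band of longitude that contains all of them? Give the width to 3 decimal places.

Sort the longitudes: -177.369°, -175.251°, -174.442°, +177.343°.
Eastward gaps between consecutive values (wrapping around): 2.118°, 0.809°, 351.785°, 5.288°.
Largest gap = 351.785° ⇒ minimal covering band is its complement: 360° − 351.785° = 8.215°.
Band runs from +177.343° eastward to -174.442°, crossing the antimeridian.

8.215°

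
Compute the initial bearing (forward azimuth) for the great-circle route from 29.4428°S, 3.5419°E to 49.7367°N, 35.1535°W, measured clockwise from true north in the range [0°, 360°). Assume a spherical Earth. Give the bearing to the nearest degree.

Δλ = -35.1535 − 3.5419 = -38.6954°.
θ = atan2( sin Δλ · cos φ₂ , cos φ₁ · sin φ₂ − sin φ₁ · cos φ₂ · cos Δλ )
  = atan2(-0.40405, 0.91248) = -23.884° → normalised to [0°, 360°): 336.116°.

336°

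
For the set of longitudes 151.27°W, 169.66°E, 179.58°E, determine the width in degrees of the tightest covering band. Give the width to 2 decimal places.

39.07°

Sort the longitudes: -151.27°, +169.66°, +179.58°.
Eastward gaps between consecutive values (wrapping around): 320.93°, 9.92°, 29.15°.
Largest gap = 320.93° ⇒ minimal covering band is its complement: 360° − 320.93° = 39.07°.
Band runs from +169.66° eastward to -151.27°, crossing the antimeridian.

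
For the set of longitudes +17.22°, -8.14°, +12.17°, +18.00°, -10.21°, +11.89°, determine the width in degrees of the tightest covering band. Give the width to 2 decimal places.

Sort the longitudes: -10.21°, -8.14°, +11.89°, +12.17°, +17.22°, +18.00°.
Eastward gaps between consecutive values (wrapping around): 2.07°, 20.03°, 0.28°, 5.05°, 0.78°, 331.79°.
Largest gap = 331.79° ⇒ minimal covering band is its complement: 360° − 331.79° = 28.21°.
Band runs from -10.21° eastward to +18.00°.

28.21°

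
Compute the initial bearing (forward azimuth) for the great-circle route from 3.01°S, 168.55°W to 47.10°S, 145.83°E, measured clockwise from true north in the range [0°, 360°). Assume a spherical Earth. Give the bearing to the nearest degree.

215°

Δλ = 145.83 − -168.55 = 314.38°; wrapped into (−180°, 180°]: -45.62°.
θ = atan2( sin Δλ · cos φ₂ , cos φ₁ · sin φ₂ − sin φ₁ · cos φ₂ · cos Δλ )
  = atan2(-0.48652, -0.70653) = -145.448° → normalised to [0°, 360°): 214.552°.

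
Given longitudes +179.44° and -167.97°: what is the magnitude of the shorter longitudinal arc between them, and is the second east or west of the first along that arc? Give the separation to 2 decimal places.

12.59° east

Raw difference: -167.97 − 179.44 = -347.41°.
Normalise into (−180°, 180°]: -347.41° + 360° = 12.59°.
Positive ⇒ the second point lies to the east; separation 12.59°.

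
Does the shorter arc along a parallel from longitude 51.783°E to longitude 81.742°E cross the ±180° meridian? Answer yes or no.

No

Signed shortest Δλ = ((81.742 − 51.783 + 180) mod 360) − 180 = 29.959°.
Going east by 29.959° from +51.783° reaches +81.742° without touching 180°.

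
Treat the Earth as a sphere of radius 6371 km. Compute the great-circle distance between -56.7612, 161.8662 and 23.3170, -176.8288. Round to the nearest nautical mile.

Δλ = -176.8288 − 161.8662 = -338.6950°; wrapped into (−180°, 180°]: 21.3050°.
Δφ = 23.3170 − -56.7612 = 80.0782°.
a = sin²(Δφ/2) + cos φ₁ · cos φ₂ · sin²(Δλ/2) = 0.431048.
c = 2·atan2(√a, √(1−a)) = 1.43245 rad → d = 6371·c ≈ 9126.15 km ≈ 4927.73 nmi.

4928 nmi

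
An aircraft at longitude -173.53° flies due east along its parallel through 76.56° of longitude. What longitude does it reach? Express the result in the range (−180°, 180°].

Start at -173.53°; shift +76.56° → -96.97°.
-96.97° already lies in (−180°, 180°].

-96.97°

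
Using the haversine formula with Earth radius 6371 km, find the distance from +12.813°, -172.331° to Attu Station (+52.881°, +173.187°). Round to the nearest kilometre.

4637 km

Δλ = 173.187 − -172.331 = 345.518°; wrapped into (−180°, 180°]: -14.482°.
Δφ = 52.881 − 12.813 = 40.068°.
a = sin²(Δφ/2) + cos φ₁ · cos φ₂ · sin²(Δλ/2) = 0.126708.
c = 2·atan2(√a, √(1−a)) = 0.72788 rad → d = 6371·c ≈ 4637.35 km.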